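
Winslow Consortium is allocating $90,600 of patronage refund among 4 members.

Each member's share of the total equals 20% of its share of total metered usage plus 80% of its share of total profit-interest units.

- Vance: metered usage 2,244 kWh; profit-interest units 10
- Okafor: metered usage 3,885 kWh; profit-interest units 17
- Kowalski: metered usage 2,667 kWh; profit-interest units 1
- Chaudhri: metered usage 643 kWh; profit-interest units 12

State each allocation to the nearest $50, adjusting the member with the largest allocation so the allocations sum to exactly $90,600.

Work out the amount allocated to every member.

Vance: $22,450; Okafor: $38,200; Kowalski: $6,950; Chaudhri: $23,000

Metered usage total 9,439; profit-interest units total 40.
Composite weights (20% metered usage + 80% profit-interest units): Vance 0.2475; Okafor 0.4223; Kowalski 0.0765; Chaudhri 0.2536.
Unrounded shares: Vance 22,427.80; Okafor 38,262.01; Kowalski 6,931.83; Chaudhri 22,978.36.
Rounded to nearest $50: Vance $22,450; Okafor $38,250; Kowalski $6,950; Chaudhri $23,000. Sum = $90,650.
Difference $90,600 − $90,650 = −$50 applied to largest allocation (Okafor): Okafor becomes $38,200.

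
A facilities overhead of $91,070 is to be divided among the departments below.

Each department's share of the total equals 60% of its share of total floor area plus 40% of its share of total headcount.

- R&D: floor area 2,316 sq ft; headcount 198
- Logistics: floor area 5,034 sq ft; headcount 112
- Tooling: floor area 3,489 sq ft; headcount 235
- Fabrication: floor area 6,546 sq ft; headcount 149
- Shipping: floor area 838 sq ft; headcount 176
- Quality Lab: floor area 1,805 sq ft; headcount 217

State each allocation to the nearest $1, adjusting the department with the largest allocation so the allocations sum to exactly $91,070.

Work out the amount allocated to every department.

R&D: $12,954 | Logistics: $17,488 | Tooling: $17,394 | Fabrication: $22,853 | Shipping: $8,184 | Quality Lab: $12,197

Totals — floor area 20,028, headcount 1,087.
Composite weights (60% floor area + 40% headcount): R&D 0.1422; Logistics 0.1920; Tooling 0.1910; Fabrication 0.2509; Shipping 0.0899; Quality Lab 0.1339.
Pro-rata amounts: R&D 12,954.16; Logistics 17,487.55; Tooling 17,394.39; Fabrication 22,852.67; Shipping 8,184.48; Quality Lab 12,196.74.
At nearest $1: R&D $12,954; Logistics $17,488; Tooling $17,394; Fabrication $22,853; Shipping $8,184; Quality Lab $12,197. Sum = $91,070.
Rounded total matches; no reconciliation needed.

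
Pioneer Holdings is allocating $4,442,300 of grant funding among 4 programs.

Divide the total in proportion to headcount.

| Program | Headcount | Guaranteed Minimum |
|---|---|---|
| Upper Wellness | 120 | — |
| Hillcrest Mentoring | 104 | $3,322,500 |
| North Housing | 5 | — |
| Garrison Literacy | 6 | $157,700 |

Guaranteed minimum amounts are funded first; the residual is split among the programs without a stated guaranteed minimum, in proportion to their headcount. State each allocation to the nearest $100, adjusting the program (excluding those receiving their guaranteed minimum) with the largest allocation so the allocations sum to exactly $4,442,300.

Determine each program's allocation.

Upper Wellness: $923,600 | Hillcrest Mentoring: $3,322,500 | North Housing: $38,500 | Garrison Literacy: $157,700

Guaranteed amounts: Hillcrest Mentoring $3,322,500; Garrison Literacy $157,700. Balance $962,100.
Balance split over remaining headcount 125: Upper Wellness 923,616.00 → $923,600; North Housing 38,484.00 → $38,500.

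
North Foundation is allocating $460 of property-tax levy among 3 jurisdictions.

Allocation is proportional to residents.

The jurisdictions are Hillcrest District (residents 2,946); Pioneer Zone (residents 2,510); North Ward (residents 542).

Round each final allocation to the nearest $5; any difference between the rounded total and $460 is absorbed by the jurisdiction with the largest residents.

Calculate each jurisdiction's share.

Hillcrest District: $230 · Pioneer Zone: $190 · North Ward: $40

Residents total: 5,998.
Unrounded shares: Hillcrest District 2,946/5,998 × $460 = 225.94; Pioneer Zone 2,510/5,998 × $460 = 192.497; North Ward 542/5,998 × $460 = 41.57.
At nearest $5: Hillcrest District $225; Pioneer Zone $190; North Ward $40. Sum = $455.
Difference $460 − $455 = +$5 applied to largest residents (Hillcrest District): Hillcrest District becomes $230.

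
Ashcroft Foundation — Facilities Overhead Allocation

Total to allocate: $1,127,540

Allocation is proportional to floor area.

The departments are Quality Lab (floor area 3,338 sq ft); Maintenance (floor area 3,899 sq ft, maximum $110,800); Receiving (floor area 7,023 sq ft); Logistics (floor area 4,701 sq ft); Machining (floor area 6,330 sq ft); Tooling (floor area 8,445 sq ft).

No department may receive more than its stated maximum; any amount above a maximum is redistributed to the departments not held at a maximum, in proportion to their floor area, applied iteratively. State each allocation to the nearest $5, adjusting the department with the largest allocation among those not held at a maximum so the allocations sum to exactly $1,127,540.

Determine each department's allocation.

Quality Lab: $113,745 | Maintenance: $110,800 | Receiving: $239,320 | Logistics: $160,195 | Machining: $215,705 | Tooling: $287,775

Combined floor area = 33,736.
Unconstrained shares: Quality Lab 111,564.16; Maintenance 130,314.16; Receiving 234,725.91; Logistics 157,118.97; Machining 211,564.15; Tooling 282,252.65.
Capped: Maintenance ($110,800); balance $1,016,740 reallocated over remaining floor area 29,837.
Shares after redistribution: Quality Lab 113,747.30 → $113,745; Receiving 239,319.13 → $239,320; Logistics 160,193.54 → $160,195; Machining 215,704.13 → $215,705; Tooling 287,775.89 → $287,775.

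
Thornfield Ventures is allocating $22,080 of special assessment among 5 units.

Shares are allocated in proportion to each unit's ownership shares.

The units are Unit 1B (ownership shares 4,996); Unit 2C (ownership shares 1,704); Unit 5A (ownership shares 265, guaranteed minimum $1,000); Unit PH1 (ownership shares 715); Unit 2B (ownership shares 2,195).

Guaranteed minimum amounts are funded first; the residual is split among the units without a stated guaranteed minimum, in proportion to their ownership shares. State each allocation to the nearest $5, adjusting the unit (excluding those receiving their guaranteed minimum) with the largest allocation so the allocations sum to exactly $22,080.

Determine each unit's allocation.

Guaranteed amounts: Unit 5A $1,000. Balance $21,080.
Balance split over remaining ownership shares 9,610: Unit 1B 10,958.97 → $10,960; Unit 2C 3,737.81 → $3,740; Unit PH1 1,568.39 → $1,570; Unit 2B 4,814.84 → $4,815.
Rounding difference −$5 applied to Unit 1B → $10,955.

Unit 1B: $10,955; Unit 2C: $3,740; Unit 5A: $1,000; Unit PH1: $1,570; Unit 2B: $4,815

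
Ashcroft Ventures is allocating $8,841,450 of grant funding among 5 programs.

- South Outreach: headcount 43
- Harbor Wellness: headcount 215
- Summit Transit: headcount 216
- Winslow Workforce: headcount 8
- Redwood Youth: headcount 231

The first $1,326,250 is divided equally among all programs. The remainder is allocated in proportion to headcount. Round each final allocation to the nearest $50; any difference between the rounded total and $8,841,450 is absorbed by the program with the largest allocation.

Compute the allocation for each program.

Equal tier: $1,326,250 ÷ 5 = $265,250 apiece.
Remainder $7,515,200 by headcount (total 713): South Outreach 453,230.86 → $453,250; Harbor Wellness 2,266,154.28 → $2,266,150; Summit Transit 2,276,694.53 → $2,276,700; Winslow Workforce 84,322.02 → $84,300; Redwood Youth 2,434,798.32 → $2,434,800.
Totals: South Outreach $265,250 + $453,250 = $718,500; Harbor Wellness $265,250 + $2,266,150 = $2,531,400; Summit Transit $265,250 + $2,276,700 = $2,541,950; Winslow Workforce $265,250 + $84,300 = $349,550; Redwood Youth $265,250 + $2,434,800 = $2,700,050.

South Outreach: $718,500 · Harbor Wellness: $2,531,400 · Summit Transit: $2,541,950 · Winslow Workforce: $349,550 · Redwood Youth: $2,700,050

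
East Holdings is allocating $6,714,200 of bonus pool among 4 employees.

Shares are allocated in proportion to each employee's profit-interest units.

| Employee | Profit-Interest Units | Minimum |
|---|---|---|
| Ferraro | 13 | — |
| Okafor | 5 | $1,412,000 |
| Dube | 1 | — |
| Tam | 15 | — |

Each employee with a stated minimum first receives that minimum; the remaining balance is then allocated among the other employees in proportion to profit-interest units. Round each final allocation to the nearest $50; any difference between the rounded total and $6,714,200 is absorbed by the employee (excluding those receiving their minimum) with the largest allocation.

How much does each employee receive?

Fund the minimums — Okafor $1,412,000. Residual $5,302,200.
Residual split over remaining profit-interest units 29: Ferraro 2,376,848.28 → $2,376,850; Dube 182,834.48 → $182,850; Tam 2,742,517.24 → $2,742,500.

Ferraro: $2,376,850; Okafor: $1,412,000; Dube: $182,850; Tam: $2,742,500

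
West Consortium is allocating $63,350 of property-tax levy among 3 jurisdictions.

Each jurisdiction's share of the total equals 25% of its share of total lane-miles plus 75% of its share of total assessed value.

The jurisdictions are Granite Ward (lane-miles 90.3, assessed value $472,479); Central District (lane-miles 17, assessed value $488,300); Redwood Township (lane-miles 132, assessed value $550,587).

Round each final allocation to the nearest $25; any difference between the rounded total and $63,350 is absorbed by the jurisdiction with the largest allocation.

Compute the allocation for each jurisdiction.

Lane-miles total 239.3; assessed value total 1,511,366.
Combined weights (25% lane-miles + 75% assessed value): Granite Ward 0.3288; Central District 0.2601; Redwood Township 0.4111.
Raw shares: Granite Ward 20,829.51; Central District 16,475.69; Redwood Township 26,044.79.
After rounding ($25): Granite Ward $20,825; Central District $16,475; Redwood Township $26,050. Sum = $63,350.
Rounded total matches; no reconciliation needed.

Granite Ward: $20,825; Central District: $16,475; Redwood Township: $26,050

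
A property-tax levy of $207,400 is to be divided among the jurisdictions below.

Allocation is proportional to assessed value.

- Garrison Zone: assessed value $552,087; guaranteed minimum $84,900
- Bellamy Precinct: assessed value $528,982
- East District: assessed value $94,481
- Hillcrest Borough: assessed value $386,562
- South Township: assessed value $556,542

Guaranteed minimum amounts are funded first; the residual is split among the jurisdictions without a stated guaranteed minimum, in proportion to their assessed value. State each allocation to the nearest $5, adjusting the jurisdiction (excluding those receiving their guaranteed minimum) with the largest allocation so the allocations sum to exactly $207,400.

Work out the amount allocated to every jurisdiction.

Garrison Zone: $84,900 · Bellamy Precinct: $41,365 · East District: $7,390 · Hillcrest Borough: $30,230 · South Township: $43,515

Fund the minimums — Garrison Zone $84,900. Balance $122,500.
Balance split over remaining assessed value 1,566,567: Bellamy Precinct 41,364.52 → $41,365; East District 7,388.08 → $7,390; Hillcrest Borough 30,227.78 → $30,230; South Township 43,519.62 → $43,520.
Rounding difference −$5 applied to South Township → $43,515.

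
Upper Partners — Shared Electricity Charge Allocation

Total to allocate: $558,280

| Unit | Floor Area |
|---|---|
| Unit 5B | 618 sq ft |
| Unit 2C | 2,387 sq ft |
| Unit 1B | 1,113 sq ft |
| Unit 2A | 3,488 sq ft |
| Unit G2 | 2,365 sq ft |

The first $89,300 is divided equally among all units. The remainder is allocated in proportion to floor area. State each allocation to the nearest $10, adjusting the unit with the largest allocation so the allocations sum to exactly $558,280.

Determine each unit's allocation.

Equal tier: $89,300 ÷ 5 = $17,860 apiece.
Remainder $468,980 by floor area (total 9,971): Unit 5B 29,067.26 → $29,070; Unit 2C 112,271.11 → $112,270; Unit 1B 52,349.29 → $52,350; Unit 2A 164,055.99 → $164,060; Unit G2 111,236.36 → $111,240.
Rounding difference −$10 on remainder applied to Unit 2A.
Totals: Unit 5B $17,860 + $29,070 = $46,930; Unit 2C $17,860 + $112,270 = $130,130; Unit 1B $17,860 + $52,350 = $70,210; Unit 2A $17,860 + $164,050 = $181,910; Unit G2 $17,860 + $111,240 = $129,100.

Unit 5B: $46,930; Unit 2C: $130,130; Unit 1B: $70,210; Unit 2A: $181,910; Unit G2: $129,100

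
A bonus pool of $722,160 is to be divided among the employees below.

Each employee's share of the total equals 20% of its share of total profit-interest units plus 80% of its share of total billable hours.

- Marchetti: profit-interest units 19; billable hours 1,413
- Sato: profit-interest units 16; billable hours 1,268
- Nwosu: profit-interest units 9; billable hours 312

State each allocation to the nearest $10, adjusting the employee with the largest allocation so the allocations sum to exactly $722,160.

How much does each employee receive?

Profit-interest units total 44; billable hours total 2,993.
Composite weights (20% profit-interest units + 80% billable hours): Marchetti 0.4640; Sato 0.4117; Nwosu 0.1243.
Unrounded shares: Marchetti 335,114.66; Sato 297,278.20; Nwosu 89,767.14.
After rounding ($10): Marchetti $335,110; Sato $297,280; Nwosu $89,770. Sum = $722,160.
Sum already equals the total — no adjustment.

Marchetti: $335,110; Sato: $297,280; Nwosu: $89,770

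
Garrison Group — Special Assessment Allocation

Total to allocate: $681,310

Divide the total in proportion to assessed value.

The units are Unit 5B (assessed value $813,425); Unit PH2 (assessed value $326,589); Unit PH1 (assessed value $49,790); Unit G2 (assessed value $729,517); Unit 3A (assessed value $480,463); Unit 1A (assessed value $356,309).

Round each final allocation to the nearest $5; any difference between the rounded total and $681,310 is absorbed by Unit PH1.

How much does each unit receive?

Unit 5B: $201,080; Unit PH2: $80,735; Unit PH1: $12,305; Unit G2: $180,340; Unit 3A: $118,770; Unit 1A: $88,080

Total assessed value = 2,756,093.
Raw shares: Unit 5B 813,425/2,756,093 × $681,310 = 201,079.78; Unit PH2 326,589/2,756,093 × $681,310 = 80,733.25; Unit PH1 49,790/2,756,093 × $681,310 = 12,308.16; Unit G2 729,517/2,756,093 × $681,310 = 180,337.61; Unit 3A 480,463/2,756,093 × $681,310 = 118,771.12; Unit 1A 356,309/2,756,093 × $681,310 = 88,080.08.
After rounding ($5): Unit 5B $201,080; Unit PH2 $80,735; Unit PH1 $12,310; Unit G2 $180,340; Unit 3A $118,770; Unit 1A $88,080. Sum = $681,315.
Difference $681,310 − $681,315 = −$5 applied to Unit PH1: Unit PH1 becomes $12,305.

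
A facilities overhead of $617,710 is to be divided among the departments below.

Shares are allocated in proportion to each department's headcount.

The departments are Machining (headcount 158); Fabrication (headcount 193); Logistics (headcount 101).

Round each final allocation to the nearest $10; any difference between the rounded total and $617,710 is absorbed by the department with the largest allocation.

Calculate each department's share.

Machining: $215,930 · Fabrication: $263,750 · Logistics: $138,030

Headcount total: 452.
Raw shares: Machining 158/452 × $617,710 = 215,925.18; Fabrication 193/452 × $617,710 = 263,756.70; Logistics 101/452 × $617,710 = 138,028.12.
At nearest $10: Machining $215,930; Fabrication $263,760; Logistics $138,030. Sum = $617,720.
Difference $617,710 − $617,720 = −$10 applied to largest allocation (Fabrication): Fabrication becomes $263,750.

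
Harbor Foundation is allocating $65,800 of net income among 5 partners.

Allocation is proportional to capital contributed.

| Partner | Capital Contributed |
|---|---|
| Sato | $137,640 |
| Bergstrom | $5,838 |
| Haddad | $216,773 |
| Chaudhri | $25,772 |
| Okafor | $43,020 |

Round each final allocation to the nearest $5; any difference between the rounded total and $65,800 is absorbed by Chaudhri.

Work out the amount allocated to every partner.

Sum of capital contributed: 429,043.
Unrounded shares: Sato 137,640/429,043 × $65,800 = 21,109.10; Bergstrom 5,838/429,043 × $65,800 = 895.34; Haddad 216,773/429,043 × $65,800 = 33,245.30; Chaudhri 25,772/429,043 × $65,800 = 3,952.51; Okafor 43,020/429,043 × $65,800 = 6,597.74.
At nearest $5: Sato $21,110; Bergstrom $895; Haddad $33,245; Chaudhri $3,955; Okafor $6,600. Sum = $65,805.
Difference $65,800 − $65,805 = −$5 applied to Chaudhri: Chaudhri becomes $3,950.

Sato: $21,110; Bergstrom: $895; Haddad: $33,245; Chaudhri: $3,950; Okafor: $6,600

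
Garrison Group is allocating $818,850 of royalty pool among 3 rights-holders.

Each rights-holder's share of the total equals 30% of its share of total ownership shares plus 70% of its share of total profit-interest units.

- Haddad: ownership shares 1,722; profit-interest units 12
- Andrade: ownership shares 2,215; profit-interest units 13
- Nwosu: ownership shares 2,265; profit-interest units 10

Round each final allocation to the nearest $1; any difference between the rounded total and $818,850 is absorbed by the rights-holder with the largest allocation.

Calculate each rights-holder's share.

Haddad: $264,731; Andrade: $300,635; Nwosu: $253,484

Totals — ownership shares 6,202, profit-interest units 35.
Combined weights (30% ownership shares + 70% profit-interest units): Haddad 0.3233; Andrade 0.3671; Nwosu 0.3096.
Raw shares: Haddad 264,730.69; Andrade 300,634.93; Nwosu 253,484.38.
After rounding ($1): Haddad $264,731; Andrade $300,635; Nwosu $253,484. Sum = $818,850.
Rounded total matches; no reconciliation needed.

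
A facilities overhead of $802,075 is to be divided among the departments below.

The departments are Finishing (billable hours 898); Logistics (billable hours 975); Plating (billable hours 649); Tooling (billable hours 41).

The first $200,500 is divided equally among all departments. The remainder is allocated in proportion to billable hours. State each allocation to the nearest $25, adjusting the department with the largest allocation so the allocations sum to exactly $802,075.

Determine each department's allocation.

First tranche $200,500 split equally: $50,125 each.
Remainder $601,575 by billable hours (total 2,563): Finishing 210,774.23 → $210,775; Logistics 228,847.30 → $228,850; Plating 152,330.15 → $152,325; Tooling 9,623.32 → $9,625.
Totals: Finishing $50,125 + $210,775 = $260,900; Logistics $50,125 + $228,850 = $278,975; Plating $50,125 + $152,325 = $202,450; Tooling $50,125 + $9,625 = $59,750.

Finishing: $260,900; Logistics: $278,975; Plating: $202,450; Tooling: $59,750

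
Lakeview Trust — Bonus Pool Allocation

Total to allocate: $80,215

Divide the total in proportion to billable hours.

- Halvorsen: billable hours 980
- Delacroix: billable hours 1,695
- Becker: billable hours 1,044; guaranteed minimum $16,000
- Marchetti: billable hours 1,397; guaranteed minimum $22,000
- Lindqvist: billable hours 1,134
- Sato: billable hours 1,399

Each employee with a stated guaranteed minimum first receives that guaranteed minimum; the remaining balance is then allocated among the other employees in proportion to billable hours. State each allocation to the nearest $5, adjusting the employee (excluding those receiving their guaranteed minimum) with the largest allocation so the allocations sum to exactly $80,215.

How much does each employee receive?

Fund the minimums — Becker $16,000; Marchetti $22,000. Balance $42,215.
Balance split over remaining billable hours 5,208: Halvorsen 7,943.68 → $7,945; Delacroix 13,739.33 → $13,740; Lindqvist 9,191.98 → $9,190; Sato 11,340.01 → $11,340.

Halvorsen: $7,945 · Delacroix: $13,740 · Becker: $16,000 · Marchetti: $22,000 · Lindqvist: $9,190 · Sato: $11,340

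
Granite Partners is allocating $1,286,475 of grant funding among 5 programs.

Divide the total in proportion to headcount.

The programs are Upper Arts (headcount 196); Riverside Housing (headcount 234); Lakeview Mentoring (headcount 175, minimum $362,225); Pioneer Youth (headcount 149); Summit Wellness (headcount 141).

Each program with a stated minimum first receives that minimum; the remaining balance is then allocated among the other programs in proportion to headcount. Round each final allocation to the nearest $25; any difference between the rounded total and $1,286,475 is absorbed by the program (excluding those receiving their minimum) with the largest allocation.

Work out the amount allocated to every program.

Fund the minimums — Lakeview Mentoring $362,225. Remaining pool $924,250.
Remaining pool split over remaining headcount 720: Upper Arts 251,601.39 → $251,600; Riverside Housing 300,381.25 → $300,375; Pioneer Youth 191,268.40 → $191,275; Summit Wellness 180,998.96 → $181,000.

Upper Arts: $251,600 · Riverside Housing: $300,375 · Lakeview Mentoring: $362,225 · Pioneer Youth: $191,275 · Summit Wellness: $181,000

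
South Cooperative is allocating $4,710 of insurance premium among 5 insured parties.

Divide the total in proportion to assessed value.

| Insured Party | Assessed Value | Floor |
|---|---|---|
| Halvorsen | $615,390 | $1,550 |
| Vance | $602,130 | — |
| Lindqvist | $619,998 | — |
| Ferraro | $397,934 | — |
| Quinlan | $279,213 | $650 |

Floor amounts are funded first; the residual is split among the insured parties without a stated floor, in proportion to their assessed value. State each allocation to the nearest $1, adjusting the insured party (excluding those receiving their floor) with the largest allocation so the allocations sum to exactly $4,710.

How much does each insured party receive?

Halvorsen: $1,550; Vance: $933; Lindqvist: $960; Ferraro: $617; Quinlan: $650

Fund the minimums — Halvorsen $1,550; Quinlan $650. Residual $2,510.
Residual split over remaining assessed value 1,620,062: Vance 932.89 → $933; Lindqvist 960.58 → $961; Ferraro 616.53 → $617.
Rounding difference −$1 applied to Lindqvist → $960.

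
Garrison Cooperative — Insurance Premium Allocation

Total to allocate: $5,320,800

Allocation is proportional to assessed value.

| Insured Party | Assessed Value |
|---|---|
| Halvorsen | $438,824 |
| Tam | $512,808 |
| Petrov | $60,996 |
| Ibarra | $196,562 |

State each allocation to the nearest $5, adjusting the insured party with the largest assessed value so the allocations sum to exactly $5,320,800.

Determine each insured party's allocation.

Halvorsen: $1,930,960 | Tam: $2,256,510 | Petrov: $268,400 | Ibarra: $864,930

Total assessed value = 438,824 + 512,808 + 60,996 + 196,562 = 1,209,190.
Proportional shares: Halvorsen 1,930,957.70; Tam 2,256,509.57; Petrov 268,400.76; Ibarra 864,931.97.
At nearest $5: Halvorsen $1,930,960; Tam $2,256,510; Petrov $268,400; Ibarra $864,930. Sum = $5,320,800.
Sum already equals the total — no adjustment.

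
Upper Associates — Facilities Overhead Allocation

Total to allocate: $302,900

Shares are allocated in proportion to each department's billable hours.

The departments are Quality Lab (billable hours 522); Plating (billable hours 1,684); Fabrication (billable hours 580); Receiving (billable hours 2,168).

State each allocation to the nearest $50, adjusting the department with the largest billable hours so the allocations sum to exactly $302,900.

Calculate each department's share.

Total billable hours = 4,954.
Unrounded shares: Quality Lab 522/4,954 × $302,900 = 31,916.39; Plating 1,684/4,954 × $302,900 = 102,963.99; Fabrication 580/4,954 × $302,900 = 35,462.66; Receiving 2,168/4,954 × $302,900 = 132,556.96.
Rounded to nearest $50: Quality Lab $31,900; Plating $102,950; Fabrication $35,450; Receiving $132,550. Sum = $302,850.
Difference $302,900 − $302,850 = +$50 applied to largest billable hours (Receiving): Receiving becomes $132,600.

Quality Lab: $31,900 · Plating: $102,950 · Fabrication: $35,450 · Receiving: $132,600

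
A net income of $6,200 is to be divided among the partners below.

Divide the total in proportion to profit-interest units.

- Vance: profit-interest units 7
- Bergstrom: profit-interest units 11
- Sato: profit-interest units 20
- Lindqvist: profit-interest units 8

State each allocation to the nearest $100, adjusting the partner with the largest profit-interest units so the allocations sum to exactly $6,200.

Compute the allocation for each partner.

Vance: $900 | Bergstrom: $1,500 | Sato: $2,700 | Lindqvist: $1,100

Combined profit-interest units = 7 + 11 + 20 + 8 = 46.
Pro-rata amounts: Vance 943.48; Bergstrom 1,482.61; Sato 2,695.65; Lindqvist 1,078.26.
After rounding ($100): Vance $900; Bergstrom $1,500; Sato $2,700; Lindqvist $1,100. Sum = $6,200.
No rounding difference to absorb.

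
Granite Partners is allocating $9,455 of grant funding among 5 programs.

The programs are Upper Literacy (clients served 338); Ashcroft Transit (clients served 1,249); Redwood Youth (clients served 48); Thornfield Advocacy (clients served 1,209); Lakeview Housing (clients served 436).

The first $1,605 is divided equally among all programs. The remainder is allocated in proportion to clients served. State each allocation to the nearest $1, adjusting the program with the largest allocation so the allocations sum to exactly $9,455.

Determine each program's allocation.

Equal tier: $1,605 ÷ 5 = $321 apiece.
Remainder $7,850 by clients served (total 3,280): Upper Literacy 808.93 → $809; Ashcroft Transit 2,989.22 → $2,989; Redwood Youth 114.88 → $115; Thornfield Advocacy 2,893.49 → $2,893; Lakeview Housing 1,043.48 → $1,043.
Rounding difference +$1 on remainder applied to Ashcroft Transit.
Totals: Upper Literacy $321 + $809 = $1,130; Ashcroft Transit $321 + $2,990 = $3,311; Redwood Youth $321 + $115 = $436; Thornfield Advocacy $321 + $2,893 = $3,214; Lakeview Housing $321 + $1,043 = $1,364.

Upper Literacy: $1,130; Ashcroft Transit: $3,311; Redwood Youth: $436; Thornfield Advocacy: $3,214; Lakeview Housing: $1,364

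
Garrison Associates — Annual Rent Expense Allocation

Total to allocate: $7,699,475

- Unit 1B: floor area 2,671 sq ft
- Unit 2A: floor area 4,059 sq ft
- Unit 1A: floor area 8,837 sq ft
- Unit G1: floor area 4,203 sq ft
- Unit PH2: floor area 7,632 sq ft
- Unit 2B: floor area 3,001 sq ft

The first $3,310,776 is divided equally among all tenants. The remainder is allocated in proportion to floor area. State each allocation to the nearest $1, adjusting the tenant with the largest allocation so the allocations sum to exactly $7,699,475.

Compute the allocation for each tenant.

Unit 1B: $937,357 · Unit 2A: $1,137,716 · Unit 1A: $1,827,424 · Unit G1: $1,158,503 · Unit PH2: $1,653,482 · Unit 2B: $984,993

Equal tier: $3,310,776 ÷ 6 = $551,796 apiece.
Remainder $4,388,699 by floor area (total 30,403): Unit 1B 385,561.13 → $385,561; Unit 2A 585,920.11 → $585,920; Unit 1A 1,275,628.49 → $1,275,628; Unit G1 606,706.64 → $606,707; Unit PH2 1,101,685.71 → $1,101,686; Unit 2B 433,196.91 → $433,197.
Totals: Unit 1B $551,796 + $385,561 = $937,357; Unit 2A $551,796 + $585,920 = $1,137,716; Unit 1A $551,796 + $1,275,628 = $1,827,424; Unit G1 $551,796 + $606,707 = $1,158,503; Unit PH2 $551,796 + $1,101,686 = $1,653,482; Unit 2B $551,796 + $433,197 = $984,993.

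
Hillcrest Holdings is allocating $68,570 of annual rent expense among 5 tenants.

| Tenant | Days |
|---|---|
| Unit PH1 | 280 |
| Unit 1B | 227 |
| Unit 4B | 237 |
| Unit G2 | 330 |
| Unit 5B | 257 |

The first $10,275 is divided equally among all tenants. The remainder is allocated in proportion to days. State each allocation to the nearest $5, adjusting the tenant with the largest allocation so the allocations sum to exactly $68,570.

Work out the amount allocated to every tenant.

Unit PH1: $14,320; Unit 1B: $11,995; Unit 4B: $12,435; Unit G2: $16,510; Unit 5B: $13,310

$10,275 shared equally gives $2,055 per tenant.
Remainder $58,295 by days (total 1,331): Unit PH1 12,263.41 → $12,265; Unit 1B 9,942.12 → $9,940; Unit 4B 10,380.10 → $10,380; Unit G2 14,453.31 → $14,455; Unit 5B 11,256.06 → $11,255.
Totals: Unit PH1 $2,055 + $12,265 = $14,320; Unit 1B $2,055 + $9,940 = $11,995; Unit 4B $2,055 + $10,380 = $12,435; Unit G2 $2,055 + $14,455 = $16,510; Unit 5B $2,055 + $11,255 = $13,310.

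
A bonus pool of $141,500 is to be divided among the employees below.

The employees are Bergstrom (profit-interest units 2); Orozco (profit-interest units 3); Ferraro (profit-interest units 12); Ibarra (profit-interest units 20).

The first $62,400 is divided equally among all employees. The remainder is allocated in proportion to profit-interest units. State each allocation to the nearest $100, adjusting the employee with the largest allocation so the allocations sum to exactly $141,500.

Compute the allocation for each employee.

Bergstrom: $19,900 | Orozco: $22,000 | Ferraro: $41,300 | Ibarra: $58,300

Equal tier: $62,400 ÷ 4 = $15,600 apiece.
Remainder $79,100 by profit-interest units (total 37): Bergstrom 4,275.68 → $4,300; Orozco 6,413.51 → $6,400; Ferraro 25,654.05 → $25,700; Ibarra 42,756.76 → $42,800.
Rounding difference −$100 on remainder applied to Ibarra.
Totals: Bergstrom $15,600 + $4,300 = $19,900; Orozco $15,600 + $6,400 = $22,000; Ferraro $15,600 + $25,700 = $41,300; Ibarra $15,600 + $42,700 = $58,300.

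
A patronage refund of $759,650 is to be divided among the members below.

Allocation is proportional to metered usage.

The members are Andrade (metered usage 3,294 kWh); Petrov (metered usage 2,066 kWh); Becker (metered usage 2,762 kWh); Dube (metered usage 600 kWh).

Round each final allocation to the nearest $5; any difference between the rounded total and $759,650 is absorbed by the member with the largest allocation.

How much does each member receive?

Andrade: $286,890 · Petrov: $179,940 · Becker: $240,560 · Dube: $52,260

Total metered usage = 8,722.
Pro-rata amounts: Andrade 3,294/8,722 × $759,650 = 286,893.73; Petrov 2,066/8,722 × $759,650 = 179,940.03; Becker 2,762/8,722 × $759,650 = 240,558.74; Dube 600/8,722 × $759,650 = 52,257.51.
After rounding ($5): Andrade $286,895; Petrov $179,940; Becker $240,560; Dube $52,260. Sum = $759,655.
Difference $759,650 − $759,655 = −$5 applied to largest allocation (Andrade): Andrade becomes $286,890.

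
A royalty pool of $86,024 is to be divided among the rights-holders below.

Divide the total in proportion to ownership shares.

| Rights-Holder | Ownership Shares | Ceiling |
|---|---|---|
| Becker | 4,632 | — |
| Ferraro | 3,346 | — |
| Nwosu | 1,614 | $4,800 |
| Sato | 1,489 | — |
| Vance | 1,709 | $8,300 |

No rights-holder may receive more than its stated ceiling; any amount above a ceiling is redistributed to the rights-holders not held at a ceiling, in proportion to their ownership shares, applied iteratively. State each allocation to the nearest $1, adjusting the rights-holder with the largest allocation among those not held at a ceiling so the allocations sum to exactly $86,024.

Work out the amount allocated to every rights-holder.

Sum of ownership shares: 12,790.
Unconstrained shares: Becker 31,154.27; Ferraro 22,504.79; Nwosu 10,855.57; Sato 10,014.83; Vance 11,494.53.
Cap binds for Nwosu ($4,800), Vance ($8,300); balance $72,924 reallocated over remaining ownership shares 9,467.
Redistributed shares: Becker 35,680.15 → $35,680; Ferraro 25,774.13 → $25,774; Sato 11,469.72 → $11,470.

Becker: $35,680; Ferraro: $25,774; Nwosu: $4,800; Sato: $11,470; Vance: $8,300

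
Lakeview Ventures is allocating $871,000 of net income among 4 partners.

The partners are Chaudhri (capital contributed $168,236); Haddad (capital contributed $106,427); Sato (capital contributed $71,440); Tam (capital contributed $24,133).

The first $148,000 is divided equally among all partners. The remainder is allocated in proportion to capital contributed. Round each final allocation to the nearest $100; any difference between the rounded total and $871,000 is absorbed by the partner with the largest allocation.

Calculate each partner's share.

First tranche $148,000 split equally: $37,000 each.
Remainder $723,000 by capital contributed (total 370,236): Chaudhri 328,532.69 → $328,500; Haddad 207,831.55 → $207,800; Sato 139,508.64 → $139,500; Tam 47,127.13 → $47,100.
Rounding difference +$100 on remainder applied to Chaudhri.
Totals: Chaudhri $37,000 + $328,600 = $365,600; Haddad $37,000 + $207,800 = $244,800; Sato $37,000 + $139,500 = $176,500; Tam $37,000 + $47,100 = $84,100.

Chaudhri: $365,600; Haddad: $244,800; Sato: $176,500; Tam: $84,100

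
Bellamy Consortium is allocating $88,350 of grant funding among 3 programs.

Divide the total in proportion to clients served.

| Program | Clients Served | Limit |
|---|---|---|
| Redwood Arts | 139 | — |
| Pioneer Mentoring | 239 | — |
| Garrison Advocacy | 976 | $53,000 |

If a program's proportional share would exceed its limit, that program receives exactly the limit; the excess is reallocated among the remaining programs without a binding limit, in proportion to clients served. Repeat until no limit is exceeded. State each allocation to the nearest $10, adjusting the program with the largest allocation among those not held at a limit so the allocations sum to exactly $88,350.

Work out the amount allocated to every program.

Redwood Arts: $13,000; Pioneer Mentoring: $22,350; Garrison Advocacy: $53,000

Sum of clients served: 1,354.
Pro-rata shares before constraints: Redwood Arts 9,069.90; Pioneer Mentoring 15,595.01; Garrison Advocacy 63,685.08.
Cap binds for Garrison Advocacy ($53,000); balance $35,350 reallocated over remaining clients served 378.
Redistributed shares: Redwood Arts 12,999.07 → $13,000; Pioneer Mentoring 22,350.93 → $22,350.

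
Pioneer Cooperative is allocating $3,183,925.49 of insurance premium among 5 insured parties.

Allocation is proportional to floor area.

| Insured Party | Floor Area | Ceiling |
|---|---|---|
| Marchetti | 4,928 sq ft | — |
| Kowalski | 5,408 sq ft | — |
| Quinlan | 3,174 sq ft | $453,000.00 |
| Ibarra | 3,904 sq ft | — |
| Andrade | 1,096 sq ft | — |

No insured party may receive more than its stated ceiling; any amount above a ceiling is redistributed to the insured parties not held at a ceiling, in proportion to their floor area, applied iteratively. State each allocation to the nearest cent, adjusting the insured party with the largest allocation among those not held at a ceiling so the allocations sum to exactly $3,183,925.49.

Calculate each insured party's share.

Floor area total: 18,510.
Pro-rata shares before constraints: Marchetti 847,670.7085; Kowalski 930,236.0373; Quinlan 545,963.2364; Ibarra 671,531.3405; Andrade 188,524.1673.
Capped: Quinlan ($453,000.00); remaining pool $2,730,925.49 reallocated over remaining floor area 15,336.
Shares after redistribution: Marchetti 877,543.0891 → $877,543.09; Kowalski 963,018.0653 → $963,018.07; Ibarra 695,196.4732 → $695,196.47; Andrade 195,167.8624 → $195,167.86.

Marchetti: $877,543.09 | Kowalski: $963,018.07 | Quinlan: $453,000.00 | Ibarra: $695,196.47 | Andrade: $195,167.86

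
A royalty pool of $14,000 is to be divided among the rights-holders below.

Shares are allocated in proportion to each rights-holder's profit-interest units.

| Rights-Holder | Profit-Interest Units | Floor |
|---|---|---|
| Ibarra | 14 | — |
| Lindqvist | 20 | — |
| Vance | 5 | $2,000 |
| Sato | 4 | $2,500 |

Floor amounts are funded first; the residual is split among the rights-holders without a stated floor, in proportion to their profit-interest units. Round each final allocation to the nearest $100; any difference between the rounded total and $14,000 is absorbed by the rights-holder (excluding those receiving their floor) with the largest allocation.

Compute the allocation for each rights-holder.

Minimums first: Vance $2,000; Sato $2,500. Remaining pool $9,500.
Remaining pool split over remaining profit-interest units 34: Ibarra 3,911.76 → $3,900; Lindqvist 5,588.24 → $5,600.

Ibarra: $3,900; Lindqvist: $5,600; Vance: $2,000; Sato: $2,500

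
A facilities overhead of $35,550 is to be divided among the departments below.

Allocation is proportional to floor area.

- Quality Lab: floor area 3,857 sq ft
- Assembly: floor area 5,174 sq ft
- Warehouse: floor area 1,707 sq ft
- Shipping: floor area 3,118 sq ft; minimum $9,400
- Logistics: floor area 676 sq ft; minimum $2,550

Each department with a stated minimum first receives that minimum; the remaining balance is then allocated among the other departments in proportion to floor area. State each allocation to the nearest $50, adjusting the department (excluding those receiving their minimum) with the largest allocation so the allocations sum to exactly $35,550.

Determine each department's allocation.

Quality Lab: $8,500 · Assembly: $11,350 · Warehouse: $3,750 · Shipping: $9,400 · Logistics: $2,550

Minimums first: Shipping $9,400; Logistics $2,550. Residual $23,600.
Residual split over remaining floor area 10,738: Quality Lab 8,476.92 → $8,500; Assembly 11,371.43 → $11,350; Warehouse 3,751.65 → $3,750.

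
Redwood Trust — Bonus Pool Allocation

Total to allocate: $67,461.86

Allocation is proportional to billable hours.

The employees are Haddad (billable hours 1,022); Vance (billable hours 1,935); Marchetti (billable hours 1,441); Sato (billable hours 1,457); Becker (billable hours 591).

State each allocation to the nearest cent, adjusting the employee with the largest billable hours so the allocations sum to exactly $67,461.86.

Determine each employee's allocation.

Haddad: $10,695.94 · Vance: $20,251.12 · Marchetti: $15,081.06 · Sato: $15,248.52 · Becker: $6,185.22

Combined billable hours = 1,022 + 1,935 + 1,441 + 1,457 + 591 = 6,446.
Unrounded shares: Haddad 10,695.9387; Vance 20,251.1168; Marchetti 15,081.0643; Sato 15,248.5154; Becker 6,185.2248.
After rounding (cent): Haddad $10,695.94; Vance $20,251.12; Marchetti $15,081.06; Sato $15,248.52; Becker $6,185.22. Sum = $67,461.86.
Sum already equals the total — no adjustment.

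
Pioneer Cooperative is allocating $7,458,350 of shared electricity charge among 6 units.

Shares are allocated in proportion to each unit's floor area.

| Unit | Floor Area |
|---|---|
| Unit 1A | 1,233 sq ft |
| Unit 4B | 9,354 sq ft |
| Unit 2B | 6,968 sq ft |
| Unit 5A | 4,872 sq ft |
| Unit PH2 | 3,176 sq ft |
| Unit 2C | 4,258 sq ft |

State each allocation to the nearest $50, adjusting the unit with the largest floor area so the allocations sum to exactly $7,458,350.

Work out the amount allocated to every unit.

Total floor area = 29,861.
Unrounded shares: Unit 1A 1,233/29,861 × $7,458,350 = 307,965.09; Unit 4B 9,354/29,861 × $7,458,350 = 2,336,338.57; Unit 2B 6,968/29,861 × $7,458,350 = 1,740,389.90; Unit 5A 4,872/29,861 × $7,458,350 = 1,216,874.22; Unit PH2 3,176/29,861 × $7,458,350 = 793,266.12; Unit 2C 4,258/29,861 × $7,458,350 = 1,063,516.10.
After rounding ($50): Unit 1A $307,950; Unit 4B $2,336,350; Unit 2B $1,740,400; Unit 5A $1,216,850; Unit PH2 $793,250; Unit 2C $1,063,500. Sum = $7,458,300.
Difference $7,458,350 − $7,458,300 = +$50 applied to largest floor area (Unit 4B): Unit 4B becomes $2,336,400.

Unit 1A: $307,950 · Unit 4B: $2,336,400 · Unit 2B: $1,740,400 · Unit 5A: $1,216,850 · Unit PH2: $793,250 · Unit 2C: $1,063,500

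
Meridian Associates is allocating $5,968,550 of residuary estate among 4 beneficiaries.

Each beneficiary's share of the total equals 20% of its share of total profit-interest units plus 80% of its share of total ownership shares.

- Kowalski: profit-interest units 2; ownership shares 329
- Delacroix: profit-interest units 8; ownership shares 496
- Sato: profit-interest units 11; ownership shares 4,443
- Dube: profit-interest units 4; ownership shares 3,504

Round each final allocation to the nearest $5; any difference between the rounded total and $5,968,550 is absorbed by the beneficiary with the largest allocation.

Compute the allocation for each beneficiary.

Kowalski: $274,580; Delacroix: $651,975; Sato: $2,943,680; Dube: $2,098,315

Totals — profit-interest units 25, ownership shares 8,772.
Combined weights (20% profit-interest units + 80% ownership shares): Kowalski 0.0460; Delacroix 0.1092; Sato 0.4932; Dube 0.3516.
Raw shares: Kowalski 274,580.52; Delacroix 651,973.59; Sato 2,943,679.06; Dube 2,098,316.83.
At nearest $5: Kowalski $274,580; Delacroix $651,975; Sato $2,943,680; Dube $2,098,315. Sum = $5,968,550.
No rounding difference to absorb.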